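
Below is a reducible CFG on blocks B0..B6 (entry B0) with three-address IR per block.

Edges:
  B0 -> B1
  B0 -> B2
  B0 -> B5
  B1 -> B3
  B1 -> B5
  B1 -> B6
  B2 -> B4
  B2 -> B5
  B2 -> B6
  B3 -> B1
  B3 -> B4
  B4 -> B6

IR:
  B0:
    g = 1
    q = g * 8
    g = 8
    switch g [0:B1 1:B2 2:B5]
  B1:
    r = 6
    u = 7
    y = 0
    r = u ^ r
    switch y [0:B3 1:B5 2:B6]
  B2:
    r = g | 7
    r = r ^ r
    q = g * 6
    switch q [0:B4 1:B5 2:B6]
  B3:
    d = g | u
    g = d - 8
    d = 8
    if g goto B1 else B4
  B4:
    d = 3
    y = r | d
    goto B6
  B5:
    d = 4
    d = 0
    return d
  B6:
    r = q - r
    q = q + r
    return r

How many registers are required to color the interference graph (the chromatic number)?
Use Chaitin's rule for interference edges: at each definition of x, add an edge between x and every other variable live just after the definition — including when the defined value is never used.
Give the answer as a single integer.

Answer: 5

Analysis:
Block summaries:
  B0: def={g,q} ue=∅
  B1: def={r,u,y} ue=∅
  B2: def={q,r} ue={g}
  B3: def={d,g} ue={g,u}
  B4: def={d,y} ue={r}
  B5: def={d} ue=∅
  B6: def={q,r} ue={q,r}

Live sets:
  B0: in=∅ out={g,q}
  B1: in={g,q} out={g,q,r,u}
  B2: in={g} out={q,r}
  B3: in={g,q,r,u} out={g,q,r}
  B4: in={q,r} out={q,r}
  B5: in=∅ out=∅
  B6: in={q,r} out=∅

Conflict graph:
  d — {g,q,r}
  g — {d,q,r,u,y}
  q — {d,g,r,u,y}
  r — {d,g,q,u,y}
  u — {g,q,r,y}
  y — {g,q,r,u}

Colouring:
  {g,q,r,u,y} pairwise interfere (5-clique) ⇒ χ ≥ 5
  5-colouring: r0={g}  r1={q}  r2={r}  r3={d,u}  r4={y}
  χ = 5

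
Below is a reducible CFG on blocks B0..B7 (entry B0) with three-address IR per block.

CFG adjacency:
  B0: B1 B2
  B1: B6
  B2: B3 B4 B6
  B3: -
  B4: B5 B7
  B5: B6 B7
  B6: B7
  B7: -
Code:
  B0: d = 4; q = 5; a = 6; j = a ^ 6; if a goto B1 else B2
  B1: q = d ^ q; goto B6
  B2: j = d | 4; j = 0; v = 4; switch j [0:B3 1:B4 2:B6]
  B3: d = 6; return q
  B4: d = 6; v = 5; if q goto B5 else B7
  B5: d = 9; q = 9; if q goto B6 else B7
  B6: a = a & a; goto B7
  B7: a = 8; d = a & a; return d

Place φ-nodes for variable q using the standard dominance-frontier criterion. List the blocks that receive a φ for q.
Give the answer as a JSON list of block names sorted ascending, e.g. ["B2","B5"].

idom tree: B1←B0 B2←B0 B3←B2 B4←B2 B5←B4 B6←B0 B7←B0
Dom∩ at merges:
  B6: preds {B1,B2,B5}: {B0,B1} ∩ {B0,B2} ∩ {B0,B2,B4,B5} = {B0}; idom=B0
  B7: preds {B4,B5,B6}: {B0,B2,B4} ∩ {B0,B2,B4,B5} ∩ {B0,B6} = {B0}; idom=B0

DF derivation:
  join B6 pred B1: B1 stop@B0
  join B6 pred B2: B2 stop@B0
  join B6 pred B5: B5→B4→B2 stop@B0
  join B7 pred B4: B4→B2 stop@B0
  join B7 pred B5: B5→B4→B2 stop@B0
  join B7 pred B6: B6 stop@B0
  DF(B0)=∅
  DF(B1)={B6}
  DF(B2)={B6,B7}
  DF(B3)=∅
  DF(B4)={B6,B7}
  DF(B5)={B6,B7}
  DF(B6)={B7}
  DF(B7)=∅

φ for q: defs {B0,B1,B5}
  DF⁺ = {B6,B7}

Answer: ["B6", "B7"]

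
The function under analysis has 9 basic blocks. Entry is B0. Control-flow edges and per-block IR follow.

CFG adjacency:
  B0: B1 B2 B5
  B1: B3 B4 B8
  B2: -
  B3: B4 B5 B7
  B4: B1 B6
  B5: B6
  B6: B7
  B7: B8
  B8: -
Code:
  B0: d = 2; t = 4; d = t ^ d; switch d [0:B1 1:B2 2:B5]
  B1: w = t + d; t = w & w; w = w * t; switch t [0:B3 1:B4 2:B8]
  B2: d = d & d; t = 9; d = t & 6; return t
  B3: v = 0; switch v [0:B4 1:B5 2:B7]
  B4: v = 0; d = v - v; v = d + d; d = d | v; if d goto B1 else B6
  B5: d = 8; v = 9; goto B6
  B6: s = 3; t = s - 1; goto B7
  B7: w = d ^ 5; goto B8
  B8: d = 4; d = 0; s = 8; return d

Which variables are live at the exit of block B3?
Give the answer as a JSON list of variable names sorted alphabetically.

Answer: ["d", "t"]

Working:
Block summaries:
  B0 def {d,t} use ∅
  B1 def {t,w} use {d,t}
  B2 def {d,t} use {d}
  B3 def {v} use ∅
  B4 def {d,v} use ∅
  B5 def {d,v} use ∅
  B6 def {s,t} use ∅
  B7 def {w} use {d}
  B8 def {d,s} use ∅

Live sets:
  B0: in=∅ out={d,t}
  B1: in={d,t} out={d,t}
  B2: in={d} out=∅
  B3: in={d,t} out={d,t}
  B4: in={t} out={d,t}
  B5: in=∅ out={d}
  B6: in={d} out={d}
  B7: in={d} out=∅
  B8: in=∅ out=∅

live-out(B3) = ["d", "t"]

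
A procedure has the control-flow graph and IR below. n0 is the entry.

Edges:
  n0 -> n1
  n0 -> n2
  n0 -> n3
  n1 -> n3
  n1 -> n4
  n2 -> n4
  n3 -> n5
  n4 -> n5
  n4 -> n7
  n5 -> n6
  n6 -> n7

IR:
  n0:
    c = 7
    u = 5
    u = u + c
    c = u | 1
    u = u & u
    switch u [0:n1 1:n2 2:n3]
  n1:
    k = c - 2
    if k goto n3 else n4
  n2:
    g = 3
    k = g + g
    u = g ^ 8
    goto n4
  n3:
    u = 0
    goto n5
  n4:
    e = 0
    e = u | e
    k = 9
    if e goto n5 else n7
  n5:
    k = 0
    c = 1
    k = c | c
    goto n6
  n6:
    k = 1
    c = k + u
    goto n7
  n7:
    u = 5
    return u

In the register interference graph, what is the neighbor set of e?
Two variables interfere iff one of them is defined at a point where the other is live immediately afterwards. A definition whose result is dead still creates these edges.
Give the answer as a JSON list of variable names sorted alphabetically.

def/use:
  n0 def {c,u} use ∅
  n1 def {k} use {c}
  n2 def {g,k,u} use ∅
  n3 def {u} use ∅
  n4 def {e,k} use {u}
  n5 def {c,k} use ∅
  n6 def {c,k} use {u}
  n7 def {u} use ∅

Backward fixpoint:
  n0 li=∅ lo={c,u}
  n1 li={c,u} lo={u}
  n2 li=∅ lo={u}
  n3 li=∅ lo={u}
  n4 li={u} lo={u}
  n5 li={u} lo={u}
  n6 li={u} lo=∅
  n7 li=∅ lo=∅

Interfere edges:
  c — {u}
  e — {k,u}
  g — {k}
  k — {e,g,u}
  u — {c,e,k}

N(e) = ["k", "u"]

Answer: ["k", "u"]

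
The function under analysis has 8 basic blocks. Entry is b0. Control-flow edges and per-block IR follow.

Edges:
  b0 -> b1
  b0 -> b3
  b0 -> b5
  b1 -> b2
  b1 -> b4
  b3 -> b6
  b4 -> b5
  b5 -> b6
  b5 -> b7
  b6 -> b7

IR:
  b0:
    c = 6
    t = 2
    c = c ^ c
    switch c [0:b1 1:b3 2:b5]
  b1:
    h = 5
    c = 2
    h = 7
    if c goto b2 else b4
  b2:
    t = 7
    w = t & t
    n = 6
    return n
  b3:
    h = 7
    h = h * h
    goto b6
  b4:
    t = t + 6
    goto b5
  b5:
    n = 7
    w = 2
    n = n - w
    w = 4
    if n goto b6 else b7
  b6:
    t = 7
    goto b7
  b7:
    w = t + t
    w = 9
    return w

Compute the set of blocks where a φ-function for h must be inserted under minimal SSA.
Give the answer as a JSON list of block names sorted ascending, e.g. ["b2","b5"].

Answer: ["b5", "b6", "b7"]

Derivation:
idom tree: b1←b0 b2←b1 b3←b0 b4←b1 b5←b0 b6←b0 b7←b0
Join-block Dom:
  b5: preds {b0,b4}: {b0} ∩ {b0,b1,b4} = {b0}; idom=b0
  b6: preds {b3,b5}: {b0,b3} ∩ {b0,b5} = {b0}; idom=b0
  b7: preds {b5,b6}: {b0,b5} ∩ {b0,b6} = {b0}; idom=b0

Frontier:
  join b5 pred b0: · stop@b0
  join b5 pred b4: b4→b1 stop@b0
  join b6 pred b3: b3 stop@b0
  join b6 pred b5: b5 stop@b0
  join b7 pred b5: b5 stop@b0
  join b7 pred b6: b6 stop@b0
  b0: DF=∅
  b1: DF={b5}
  b2: DF=∅
  b3: DF={b6}
  b4: DF={b5}
  b5: DF={b6,b7}
  b6: DF={b7}
  b7: DF=∅

φ for h: defs {b1,b3}
  DF⁺ = {b5,b6,b7}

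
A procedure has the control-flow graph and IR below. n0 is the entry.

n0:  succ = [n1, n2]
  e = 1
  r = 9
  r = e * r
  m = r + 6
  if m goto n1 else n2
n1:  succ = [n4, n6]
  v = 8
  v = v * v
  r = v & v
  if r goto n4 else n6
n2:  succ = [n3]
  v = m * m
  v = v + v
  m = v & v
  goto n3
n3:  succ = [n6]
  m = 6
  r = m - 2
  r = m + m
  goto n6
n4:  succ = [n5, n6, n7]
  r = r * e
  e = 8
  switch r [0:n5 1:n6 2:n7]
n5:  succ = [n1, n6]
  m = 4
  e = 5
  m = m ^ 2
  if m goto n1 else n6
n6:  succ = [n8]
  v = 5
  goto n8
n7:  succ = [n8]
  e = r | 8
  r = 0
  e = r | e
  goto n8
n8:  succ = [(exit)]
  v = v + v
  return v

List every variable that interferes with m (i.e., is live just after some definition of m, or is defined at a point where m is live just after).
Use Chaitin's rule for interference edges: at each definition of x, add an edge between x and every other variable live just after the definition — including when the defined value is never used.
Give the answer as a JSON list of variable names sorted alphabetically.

Per-block:
  n0: {e,m,r} / ∅
  n1: {r,v} / ∅
  n2: {m,v} / {m}
  n3: {m,r} / ∅
  n4: {e,r} / {e,r}
  n5: {e,m} / ∅
  n6: {v} / ∅
  n7: {e,r} / {r}
  n8: {v} / {v}

Liveness:
  n0 li=∅ lo={e,m}
  n1 li={e} lo={e,r,v}
  n2 li={m} lo=∅
  n3 li=∅ lo=∅
  n4 li={e,r,v} lo={r,v}
  n5 li=∅ lo={e}
  n6 li=∅ lo={v}
  n7 li={r,v} lo={v}
  n8 li={v} lo=∅

Conflict graph:
  e↔{m,r,v}
  m↔{e,r}
  r↔{e,m,v}
  v↔{e,r}

N(m) = ["e", "r"]

Answer: ["e", "r"]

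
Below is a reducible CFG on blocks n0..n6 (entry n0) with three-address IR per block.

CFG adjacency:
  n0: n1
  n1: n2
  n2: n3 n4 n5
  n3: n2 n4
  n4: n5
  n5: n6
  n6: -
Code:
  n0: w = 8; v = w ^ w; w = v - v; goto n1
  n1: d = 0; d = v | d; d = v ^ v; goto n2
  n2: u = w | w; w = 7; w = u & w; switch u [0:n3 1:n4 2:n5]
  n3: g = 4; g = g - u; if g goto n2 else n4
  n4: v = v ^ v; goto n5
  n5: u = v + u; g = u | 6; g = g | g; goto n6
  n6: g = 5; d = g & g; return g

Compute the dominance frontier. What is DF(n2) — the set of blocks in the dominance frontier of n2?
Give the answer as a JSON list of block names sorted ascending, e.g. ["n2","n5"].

Answer: ["n2"]

Derivation:
idom tree: n1←n0 n2←n1 n3←n2 n4←n2 n5←n2 n6←n5
Dom∩ at merges:
  n2: preds {n1,n3}: {n0,n1} ∩ {n0,n1,n2,n3} = {n0,n1}; idom=n1
  n4: preds {n2,n3}: {n0,n1,n2} ∩ {n0,n1,n2,n3} = {n0,n1,n2}; idom=n2
  n5: preds {n2,n4}: {n0,n1,n2} ∩ {n0,n1,n2,n4} = {n0,n1,n2}; idom=n2

DF walk-up:
  n2←n1: walk · to n1
  n2←n3: walk n3→n2 to n1
  n4←n2: walk · to n2
  n4←n3: walk n3 to n2
  n5←n2: walk · to n2
  n5←n4: walk n4 to n2
  n0 → ∅
  n1 → ∅
  n2 → {n2}
  n3 → {n2,n4}
  n4 → {n5}
  n5 → ∅
  n6 → ∅

DF(n2) = ["n2"]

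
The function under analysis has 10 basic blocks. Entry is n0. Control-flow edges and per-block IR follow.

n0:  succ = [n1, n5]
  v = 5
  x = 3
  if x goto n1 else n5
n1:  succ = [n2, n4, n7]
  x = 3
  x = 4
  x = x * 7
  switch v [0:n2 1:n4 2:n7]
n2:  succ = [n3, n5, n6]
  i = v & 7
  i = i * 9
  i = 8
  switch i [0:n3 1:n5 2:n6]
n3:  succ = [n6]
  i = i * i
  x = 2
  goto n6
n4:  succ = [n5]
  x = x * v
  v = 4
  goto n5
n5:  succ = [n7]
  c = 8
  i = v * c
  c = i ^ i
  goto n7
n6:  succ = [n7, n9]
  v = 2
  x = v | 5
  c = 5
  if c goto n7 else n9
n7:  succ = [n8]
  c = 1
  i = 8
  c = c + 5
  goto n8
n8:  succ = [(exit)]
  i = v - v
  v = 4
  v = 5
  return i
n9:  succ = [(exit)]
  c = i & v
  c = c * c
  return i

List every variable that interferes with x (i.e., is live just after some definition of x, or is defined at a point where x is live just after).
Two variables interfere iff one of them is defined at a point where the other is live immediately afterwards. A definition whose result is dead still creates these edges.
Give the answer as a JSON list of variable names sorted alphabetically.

def/use:
  n0: {v,x} / ∅
  n1: {x} / {v}
  n2: {i} / {v}
  n3: {i,x} / {i}
  n4: {v,x} / {v,x}
  n5: {c,i} / {v}
  n6: {c,v,x} / ∅
  n7: {c,i} / ∅
  n8: {i,v} / {v}
  n9: {c} / {i,v}

Live sets:
  live n0: ∅→{v}
  live n1: {v}→{v,x}
  live n2: {v}→{i,v}
  live n3: {i}→{i}
  live n4: {v,x}→{v}
  live n5: {v}→{v}
  live n6: {i}→{i,v}
  live n7: {v}→{v}
  live n8: {v}→∅
  live n9: {i,v}→∅

Interference:
  c — {i,v}
  i — {c,v,x}
  v — {c,i,x}
  x — {i,v}

N(x) = ["i", "v"]

Answer: ["i", "v"]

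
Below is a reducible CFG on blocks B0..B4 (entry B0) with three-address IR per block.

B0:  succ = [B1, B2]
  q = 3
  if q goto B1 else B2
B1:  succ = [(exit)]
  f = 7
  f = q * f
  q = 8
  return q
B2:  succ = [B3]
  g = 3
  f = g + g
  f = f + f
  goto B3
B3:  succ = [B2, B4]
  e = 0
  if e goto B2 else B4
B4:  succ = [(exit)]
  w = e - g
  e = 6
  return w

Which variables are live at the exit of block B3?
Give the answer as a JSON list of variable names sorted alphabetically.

Answer: ["e", "g"]

Working:
Block summaries:
  B0: def={q} ue=∅
  B1: def={f,q} ue={q}
  B2: def={f,g} ue=∅
  B3: def={e} ue=∅
  B4: def={e,w} ue={e,g}

Backward fixpoint:
  B0 li=∅ lo={q}
  B1 li={q} lo=∅
  B2 li=∅ lo={g}
  B3 li={g} lo={e,g}
  B4 li={e,g} lo=∅

live-out(B3) = ["e", "g"]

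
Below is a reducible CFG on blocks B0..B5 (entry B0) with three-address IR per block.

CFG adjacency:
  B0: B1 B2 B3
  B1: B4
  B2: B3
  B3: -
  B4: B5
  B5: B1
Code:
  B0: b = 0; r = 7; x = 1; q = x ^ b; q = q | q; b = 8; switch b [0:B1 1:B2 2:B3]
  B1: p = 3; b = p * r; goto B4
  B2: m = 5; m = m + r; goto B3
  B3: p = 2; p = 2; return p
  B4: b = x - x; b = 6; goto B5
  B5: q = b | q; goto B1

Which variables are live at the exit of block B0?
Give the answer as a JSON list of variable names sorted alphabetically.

Answer: ["q", "r", "x"]

Analysis:
Per-block:
  B0: {b,q,r,x} / ∅
  B1: {b,p} / {r}
  B2: {m} / {r}
  B3: {p} / ∅
  B4: {b} / {x}
  B5: {q} / {b,q}

Live sets:
  B0: in=∅ out={q,r,x}
  B1: in={q,r,x} out={q,r,x}
  B2: in={r} out=∅
  B3: in=∅ out=∅
  B4: in={q,r,x} out={b,q,r,x}
  B5: in={b,q,r,x} out={q,r,x}

live-out(B0) = ["q", "r", "x"]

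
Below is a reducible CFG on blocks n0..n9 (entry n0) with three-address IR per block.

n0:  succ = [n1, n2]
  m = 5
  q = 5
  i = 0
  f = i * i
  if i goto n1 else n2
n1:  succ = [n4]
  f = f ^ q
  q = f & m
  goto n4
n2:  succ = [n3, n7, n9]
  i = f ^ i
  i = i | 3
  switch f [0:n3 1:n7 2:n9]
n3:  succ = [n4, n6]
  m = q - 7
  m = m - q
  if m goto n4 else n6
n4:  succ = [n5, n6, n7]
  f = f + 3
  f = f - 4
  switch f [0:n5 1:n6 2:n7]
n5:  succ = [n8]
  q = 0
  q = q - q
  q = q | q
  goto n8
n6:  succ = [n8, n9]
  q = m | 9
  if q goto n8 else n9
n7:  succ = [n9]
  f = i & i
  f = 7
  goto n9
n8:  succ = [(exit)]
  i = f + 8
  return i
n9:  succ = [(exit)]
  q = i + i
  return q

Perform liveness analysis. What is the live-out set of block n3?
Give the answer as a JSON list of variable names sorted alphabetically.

Answer: ["f", "i", "m"]

Analysis:
def/use:
  n0 def {f,i,m,q} use ∅
  n1 def {f,q} use {f,m,q}
  n2 def {i} use {f,i}
  n3 def {m} use {q}
  n4 def {f} use {f}
  n5 def {q} use ∅
  n6 def {q} use {m}
  n7 def {f} use {i}
  n8 def {i} use {f}
  n9 def {q} use {i}

Backward fixpoint:
  live n0: ∅→{f,i,m,q}
  live n1: {f,i,m,q}→{f,i,m}
  live n2: {f,i,q}→{f,i,q}
  live n3: {f,i,q}→{f,i,m}
  live n4: {f,i,m}→{f,i,m}
  live n5: {f}→{f}
  live n6: {f,i,m}→{f,i}
  live n7: {i}→{i}
  live n8: {f}→∅
  live n9: {i}→∅

live-out(n3) = ["f", "i", "m"]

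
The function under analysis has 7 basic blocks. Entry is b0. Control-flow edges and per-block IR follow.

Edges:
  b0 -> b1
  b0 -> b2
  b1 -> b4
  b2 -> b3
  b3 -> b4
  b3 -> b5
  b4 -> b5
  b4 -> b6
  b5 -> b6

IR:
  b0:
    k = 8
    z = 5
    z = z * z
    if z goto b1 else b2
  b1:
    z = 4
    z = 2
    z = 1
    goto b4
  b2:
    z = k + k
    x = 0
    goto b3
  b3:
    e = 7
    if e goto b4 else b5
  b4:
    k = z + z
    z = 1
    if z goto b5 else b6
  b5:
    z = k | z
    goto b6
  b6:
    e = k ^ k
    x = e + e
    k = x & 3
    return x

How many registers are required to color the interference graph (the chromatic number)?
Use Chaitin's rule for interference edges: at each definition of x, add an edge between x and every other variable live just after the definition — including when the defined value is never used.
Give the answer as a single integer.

Block summaries:
  b0 def {k,z} use ∅
  b1 def {z} use ∅
  b2 def {x,z} use {k}
  b3 def {e} use ∅
  b4 def {k,z} use {z}
  b5 def {z} use {k,z}
  b6 def {e,k,x} use {k}

Live sets:
  b0 li=∅ lo={k}
  b1 li=∅ lo={z}
  b2 li={k} lo={k,z}
  b3 li={k,z} lo={k,z}
  b4 li={z} lo={k,z}
  b5 li={k,z} lo={k}
  b6 li={k} lo=∅

Interfere edges:
  e — {k,z}
  k — {e,x,z}
  x — {k,z}
  z — {e,k,x}

Chromatic number:
  clique {e,k,z} ⇒ need ≥ 3
  3-colouring: c0={k}  c1={z}  c2={e,x}
  χ = 3

Answer: 3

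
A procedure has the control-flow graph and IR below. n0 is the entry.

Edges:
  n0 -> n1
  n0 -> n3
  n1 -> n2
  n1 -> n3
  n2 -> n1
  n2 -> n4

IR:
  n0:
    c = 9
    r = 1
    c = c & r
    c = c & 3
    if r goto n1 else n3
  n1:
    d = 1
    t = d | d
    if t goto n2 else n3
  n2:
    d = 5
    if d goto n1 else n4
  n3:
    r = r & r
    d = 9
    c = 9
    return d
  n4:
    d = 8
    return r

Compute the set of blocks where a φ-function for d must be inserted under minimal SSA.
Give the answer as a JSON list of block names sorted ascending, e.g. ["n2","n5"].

idom tree: n1←n0 n2←n1 n3←n0 n4←n2
Join-block Dom:
  n1: preds {n0,n2}: {n0} ∩ {n0,n1,n2} = {n0}; idom=n0
  n3: preds {n0,n1}: {n0} ∩ {n0,n1} = {n0}; idom=n0

Frontier:
  join n1 pred n0: · stop@n0
  join n1 pred n2: n2→n1 stop@n0
  join n3 pred n0: · stop@n0
  join n3 pred n1: n1 stop@n0
  DF(n0)=∅
  DF(n1)={n1,n3}
  DF(n2)={n1}
  DF(n3)=∅
  DF(n4)=∅

φ for d: defs {n1,n2,n3,n4}
  DF⁺ = {n1,n3}

Answer: ["n1", "n3"]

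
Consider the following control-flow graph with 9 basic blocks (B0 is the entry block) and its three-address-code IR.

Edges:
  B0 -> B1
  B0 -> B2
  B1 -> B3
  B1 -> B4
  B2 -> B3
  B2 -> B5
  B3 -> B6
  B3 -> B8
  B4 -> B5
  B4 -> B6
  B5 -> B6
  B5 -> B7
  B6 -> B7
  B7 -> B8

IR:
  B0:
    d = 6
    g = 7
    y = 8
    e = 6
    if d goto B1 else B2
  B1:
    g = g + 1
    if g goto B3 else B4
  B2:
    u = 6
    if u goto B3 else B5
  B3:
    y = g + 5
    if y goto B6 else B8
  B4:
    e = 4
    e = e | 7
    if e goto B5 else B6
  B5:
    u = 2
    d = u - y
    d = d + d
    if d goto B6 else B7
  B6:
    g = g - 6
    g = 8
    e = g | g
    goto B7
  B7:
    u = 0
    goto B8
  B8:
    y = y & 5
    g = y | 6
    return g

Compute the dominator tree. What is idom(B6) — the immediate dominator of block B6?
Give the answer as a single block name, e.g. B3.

idom tree: B1←B0 B2←B0 B3←B0 B4←B1 B5←B0 B6←B0 B7←B0 B8←B0
Dom at joins:
  B3: preds {B1,B2}: {B0,B1} ∩ {B0,B2} = {B0}; idom=B0
  B5: preds {B2,B4}: {B0,B2} ∩ {B0,B1,B4} = {B0}; idom=B0
  B6: preds {B3,B4,B5}: {B0,B3} ∩ {B0,B1,B4} ∩ {B0,B5} = {B0}; idom=B0
  B7: preds {B5,B6}: {B0,B5} ∩ {B0,B6} = {B0}; idom=B0
  B8: preds {B3,B7}: {B0,B3} ∩ {B0,B7} = {B0}; idom=B0

idom(B6) = B0

Answer: B0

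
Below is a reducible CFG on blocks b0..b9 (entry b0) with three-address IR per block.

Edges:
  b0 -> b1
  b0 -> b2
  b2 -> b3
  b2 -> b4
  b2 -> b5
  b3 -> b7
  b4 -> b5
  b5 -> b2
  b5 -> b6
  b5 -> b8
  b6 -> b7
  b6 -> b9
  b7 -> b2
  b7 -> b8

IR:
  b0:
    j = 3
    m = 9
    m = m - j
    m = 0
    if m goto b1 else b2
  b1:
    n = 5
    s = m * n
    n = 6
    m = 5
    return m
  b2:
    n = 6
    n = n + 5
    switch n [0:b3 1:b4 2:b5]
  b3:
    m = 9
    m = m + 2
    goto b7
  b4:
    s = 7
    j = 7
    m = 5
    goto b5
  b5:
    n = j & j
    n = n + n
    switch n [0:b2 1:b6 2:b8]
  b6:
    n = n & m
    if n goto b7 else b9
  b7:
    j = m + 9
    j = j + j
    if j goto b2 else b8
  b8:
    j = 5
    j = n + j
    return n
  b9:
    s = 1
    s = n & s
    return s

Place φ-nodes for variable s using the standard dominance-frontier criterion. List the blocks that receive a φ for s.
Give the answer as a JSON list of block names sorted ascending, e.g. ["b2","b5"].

Answer: ["b2", "b5", "b7", "b8"]

Working:
idom tree: b1←b0 b2←b0 b3←b2 b4←b2 b5←b2 b6←b5 b7←b2 b8←b2 b9←b6
Join-block Dom:
  b2: preds {b0,b5,b7}: {b0} ∩ {b0,b2,b5} ∩ {b0,b2,b7} = {b0}; idom=b0
  b5: preds {b2,b4}: {b0,b2} ∩ {b0,b2,b4} = {b0,b2}; idom=b2
  b7: preds {b3,b6}: {b0,b2,b3} ∩ {b0,b2,b5,b6} = {b0,b2}; idom=b2
  b8: preds {b5,b7}: {b0,b2,b5} ∩ {b0,b2,b7} = {b0,b2}; idom=b2

DF walk-up:
  join b2 pred b0: · stop@b0
  join b2 pred b5: b5→b2 stop@b0
  join b2 pred b7: b7→b2 stop@b0
  join b5 pred b2: · stop@b2
  join b5 pred b4: b4 stop@b2
  join b7 pred b3: b3 stop@b2
  join b7 pred b6: b6→b5 stop@b2
  join b8 pred b5: b5 stop@b2
  join b8 pred b7: b7 stop@b2
  DF(b0)=∅
  DF(b1)=∅
  DF(b2)={b2}
  DF(b3)={b7}
  DF(b4)={b5}
  DF(b5)={b2,b7,b8}
  DF(b6)={b7}
  DF(b7)={b2,b8}
  DF(b8)=∅
  DF(b9)=∅

φ for s: defs {b1,b4,b9}
  DF⁺ = {b2,b5,b7,b8}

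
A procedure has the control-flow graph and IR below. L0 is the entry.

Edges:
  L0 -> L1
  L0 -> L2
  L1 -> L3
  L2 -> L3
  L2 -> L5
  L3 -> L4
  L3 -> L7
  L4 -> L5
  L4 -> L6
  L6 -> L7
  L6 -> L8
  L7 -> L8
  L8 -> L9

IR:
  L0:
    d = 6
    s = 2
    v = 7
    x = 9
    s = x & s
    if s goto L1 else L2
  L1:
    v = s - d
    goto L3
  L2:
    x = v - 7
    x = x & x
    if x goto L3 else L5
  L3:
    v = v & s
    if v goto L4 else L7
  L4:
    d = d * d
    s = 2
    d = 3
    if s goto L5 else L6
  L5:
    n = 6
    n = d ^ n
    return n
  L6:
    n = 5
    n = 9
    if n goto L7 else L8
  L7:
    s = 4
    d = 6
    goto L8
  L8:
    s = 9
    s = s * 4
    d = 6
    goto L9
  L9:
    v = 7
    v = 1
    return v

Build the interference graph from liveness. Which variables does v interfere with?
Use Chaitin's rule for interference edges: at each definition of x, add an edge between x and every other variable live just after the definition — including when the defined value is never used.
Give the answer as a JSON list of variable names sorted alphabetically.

def/use:
  L0: {d,s,v,x} / ∅
  L1: {v} / {d,s}
  L2: {x} / {v}
  L3: {v} / {s,v}
  L4: {d,s} / {d}
  L5: {n} / {d}
  L6: {n} / ∅
  L7: {d,s} / ∅
  L8: {d,s} / ∅
  L9: {v} / ∅

Backward fixpoint:
  live L0: ∅→{d,s,v}
  live L1: {d,s}→{d,s,v}
  live L2: {d,s,v}→{d,s,v}
  live L3: {d,s,v}→{d}
  live L4: {d}→{d}
  live L5: {d}→∅
  live L6: ∅→∅
  live L7: ∅→∅
  live L8: ∅→∅
  live L9: ∅→∅

Conflict graph:
  d↔{n,s,v,x}
  n↔{d}
  s↔{d,v,x}
  v↔{d,s,x}
  x↔{d,s,v}

N(v) = ["d", "s", "x"]

Answer: ["d", "s", "x"]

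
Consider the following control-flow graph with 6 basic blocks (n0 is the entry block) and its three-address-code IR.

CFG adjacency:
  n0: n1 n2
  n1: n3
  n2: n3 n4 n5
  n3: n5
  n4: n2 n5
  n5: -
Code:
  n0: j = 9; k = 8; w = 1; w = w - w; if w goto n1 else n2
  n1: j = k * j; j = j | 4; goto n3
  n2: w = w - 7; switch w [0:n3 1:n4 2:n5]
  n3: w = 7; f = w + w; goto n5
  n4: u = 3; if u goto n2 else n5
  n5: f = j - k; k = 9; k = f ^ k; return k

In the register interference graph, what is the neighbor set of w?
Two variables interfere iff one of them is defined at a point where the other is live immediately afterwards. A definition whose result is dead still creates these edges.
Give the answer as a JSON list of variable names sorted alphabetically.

Answer: ["j", "k", "u"]

Analysis:
Per-block:
  n0: {j,k,w} / ∅
  n1: {j} / {j,k}
  n2: {w} / {w}
  n3: {f,w} / ∅
  n4: {u} / ∅
  n5: {f,k} / {j,k}

Backward fixpoint:
  n0: in=∅ out={j,k,w}
  n1: in={j,k} out={j,k}
  n2: in={j,k,w} out={j,k,w}
  n3: in={j,k} out={j,k}
  n4: in={j,k,w} out={j,k,w}
  n5: in={j,k} out=∅

Interfere edges:
  f↔{j,k}
  j↔{f,k,u,w}
  k↔{f,j,u,w}
  u↔{j,k,w}
  w↔{j,k,u}

N(w) = ["j", "k", "u"]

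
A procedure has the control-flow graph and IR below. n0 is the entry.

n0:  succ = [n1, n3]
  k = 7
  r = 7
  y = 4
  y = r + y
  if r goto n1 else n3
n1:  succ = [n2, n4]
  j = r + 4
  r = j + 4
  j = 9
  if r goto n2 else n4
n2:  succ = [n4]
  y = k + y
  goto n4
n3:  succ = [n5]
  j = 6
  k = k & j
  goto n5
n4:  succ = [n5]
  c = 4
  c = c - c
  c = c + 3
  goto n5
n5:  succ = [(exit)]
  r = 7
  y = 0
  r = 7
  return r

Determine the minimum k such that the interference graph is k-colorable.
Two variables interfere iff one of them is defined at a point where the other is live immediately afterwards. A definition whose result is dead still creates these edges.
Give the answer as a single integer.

Per-block:
  n0 def {k,r,y} use ∅
  n1 def {j,r} use {r}
  n2 def {y} use {k,y}
  n3 def {j,k} use {k}
  n4 def {c} use ∅
  n5 def {r,y} use ∅

Backward fixpoint:
  n0: in=∅ out={k,r,y}
  n1: in={k,r,y} out={k,y}
  n2: in={k,y} out=∅
  n3: in={k} out=∅
  n4: in=∅ out=∅
  n5: in=∅ out=∅

Conflict graph:
  c — ∅
  j — {k,r,y}
  k — {j,r,y}
  r — {j,k,y}
  y — {j,k,r}

Chromatic number:
  lower bound: {j,k,r,y} mutually conflict ⇒ χ ≥ 4
  4-colouring: R0={c,j}  R1={k}  R2={r}  R3={y}
  χ = 4

Answer: 4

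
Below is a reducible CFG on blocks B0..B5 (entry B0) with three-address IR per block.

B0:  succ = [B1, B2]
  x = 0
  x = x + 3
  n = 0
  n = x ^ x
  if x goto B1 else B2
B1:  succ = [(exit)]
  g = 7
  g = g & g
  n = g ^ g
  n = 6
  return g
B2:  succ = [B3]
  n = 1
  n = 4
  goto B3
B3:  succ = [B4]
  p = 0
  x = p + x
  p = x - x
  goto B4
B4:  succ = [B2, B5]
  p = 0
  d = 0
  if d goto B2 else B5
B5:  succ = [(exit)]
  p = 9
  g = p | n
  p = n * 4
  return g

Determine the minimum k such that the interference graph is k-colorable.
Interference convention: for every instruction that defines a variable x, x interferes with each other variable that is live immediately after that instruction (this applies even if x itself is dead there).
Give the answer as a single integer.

Answer: 3

Derivation:
Block summaries:
  B0: {n,x} / ∅
  B1: {g,n} / ∅
  B2: {n} / ∅
  B3: {p,x} / {x}
  B4: {d,p} / ∅
  B5: {g,p} / {n}

Backward fixpoint:
  B0 li=∅ lo={x}
  B1 li=∅ lo=∅
  B2 li={x} lo={n,x}
  B3 li={n,x} lo={n,x}
  B4 li={n,x} lo={n,x}
  B5 li={n} lo=∅

Conflict graph:
  d: {n,x}
  g: {n,p}
  n: {d,g,p,x}
  p: {g,n,x}
  x: {d,n,p}

Chromatic number:
  clique {d,n,x} ⇒ need ≥ 3
  3-colouring: R0={n}  R1={d,p}  R2={g,x}
  χ = 3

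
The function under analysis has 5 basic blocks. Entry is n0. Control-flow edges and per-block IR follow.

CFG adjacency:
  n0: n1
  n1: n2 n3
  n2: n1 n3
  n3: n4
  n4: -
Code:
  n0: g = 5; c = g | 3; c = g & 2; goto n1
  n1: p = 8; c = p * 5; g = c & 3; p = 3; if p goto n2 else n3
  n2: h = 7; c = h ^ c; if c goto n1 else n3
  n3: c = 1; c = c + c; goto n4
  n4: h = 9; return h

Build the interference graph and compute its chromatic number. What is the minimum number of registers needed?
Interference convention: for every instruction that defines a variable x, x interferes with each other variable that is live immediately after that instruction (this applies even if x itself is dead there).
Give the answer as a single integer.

Per-block:
  n0 def {c,g} use ∅
  n1 def {c,g,p} use ∅
  n2 def {c,h} use {c}
  n3 def {c} use ∅
  n4 def {h} use ∅

Backward fixpoint:
  n0 li=∅ lo=∅
  n1 li=∅ lo={c}
  n2 li={c} lo=∅
  n3 li=∅ lo=∅
  n4 li=∅ lo=∅

Interfere edges:
  c — {g,h,p}
  g — {c}
  h — {c}
  p — {c}

Colouring:
  clique {c,g} ⇒ need ≥ 2
  2-colouring: r0={c}  r1={g,h,p}
  χ = 2

Answer: 2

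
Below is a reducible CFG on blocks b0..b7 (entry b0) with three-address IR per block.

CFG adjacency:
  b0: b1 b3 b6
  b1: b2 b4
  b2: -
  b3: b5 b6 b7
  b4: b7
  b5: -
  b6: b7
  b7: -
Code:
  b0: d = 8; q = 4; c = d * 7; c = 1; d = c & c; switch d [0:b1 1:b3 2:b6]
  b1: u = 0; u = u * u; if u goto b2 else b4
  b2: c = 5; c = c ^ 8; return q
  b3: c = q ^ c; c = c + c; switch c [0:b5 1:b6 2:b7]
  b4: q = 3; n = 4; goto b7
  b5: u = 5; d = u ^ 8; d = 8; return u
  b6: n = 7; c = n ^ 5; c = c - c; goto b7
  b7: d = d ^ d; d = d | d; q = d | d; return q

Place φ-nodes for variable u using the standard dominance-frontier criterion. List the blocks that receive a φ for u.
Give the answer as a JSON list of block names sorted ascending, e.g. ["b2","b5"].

idom tree: b1←b0 b2←b1 b3←b0 b4←b1 b5←b3 b6←b0 b7←b0
Dom at joins:
  b6: preds {b0,b3}: {b0} ∩ {b0,b3} = {b0}; idom=b0
  b7: preds {b3,b4,b6}: {b0,b3} ∩ {b0,b1,b4} ∩ {b0,b6} = {b0}; idom=b0

DF derivation:
  b6←b0: walk · to b0
  b6←b3: walk b3 to b0
  b7←b3: walk b3 to b0
  b7←b4: walk b4→b1 to b0
  b7←b6: walk b6 to b0
  b0 → ∅
  b1 → {b7}
  b2 → ∅
  b3 → {b6,b7}
  b4 → {b7}
  b5 → ∅
  b6 → {b7}
  b7 → ∅

φ for u: defs {b1,b5}
  DF⁺ = {b7}

Answer: ["b7"]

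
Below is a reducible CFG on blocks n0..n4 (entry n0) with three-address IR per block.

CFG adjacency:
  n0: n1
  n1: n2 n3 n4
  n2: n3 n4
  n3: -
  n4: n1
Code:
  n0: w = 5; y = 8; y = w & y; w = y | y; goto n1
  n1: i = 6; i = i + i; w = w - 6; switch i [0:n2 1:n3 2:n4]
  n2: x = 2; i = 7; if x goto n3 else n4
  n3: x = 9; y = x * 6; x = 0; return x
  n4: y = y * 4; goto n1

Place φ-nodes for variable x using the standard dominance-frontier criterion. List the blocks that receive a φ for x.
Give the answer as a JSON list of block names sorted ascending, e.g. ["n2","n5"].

idom tree: n1←n0 n2←n1 n3←n1 n4←n1
Dom at joins:
  n1: preds {n0,n4}: {n0} ∩ {n0,n1,n4} = {n0}; idom=n0
  n3: preds {n1,n2}: {n0,n1} ∩ {n0,n1,n2} = {n0,n1}; idom=n1
  n4: preds {n1,n2}: {n0,n1} ∩ {n0,n1,n2} = {n0,n1}; idom=n1

Frontier:
  n1←n0: walk · to n0
  n1←n4: walk n4→n1 to n0
  n3←n1: walk · to n1
  n3←n2: walk n2 to n1
  n4←n1: walk · to n1
  n4←n2: walk n2 to n1
  n0: DF=∅
  n1: DF={n1}
  n2: DF={n3,n4}
  n3: DF=∅
  n4: DF={n1}

φ for x: defs {n2,n3}
  DF⁺ = {n1,n3,n4}

Answer: ["n1", "n3", "n4"]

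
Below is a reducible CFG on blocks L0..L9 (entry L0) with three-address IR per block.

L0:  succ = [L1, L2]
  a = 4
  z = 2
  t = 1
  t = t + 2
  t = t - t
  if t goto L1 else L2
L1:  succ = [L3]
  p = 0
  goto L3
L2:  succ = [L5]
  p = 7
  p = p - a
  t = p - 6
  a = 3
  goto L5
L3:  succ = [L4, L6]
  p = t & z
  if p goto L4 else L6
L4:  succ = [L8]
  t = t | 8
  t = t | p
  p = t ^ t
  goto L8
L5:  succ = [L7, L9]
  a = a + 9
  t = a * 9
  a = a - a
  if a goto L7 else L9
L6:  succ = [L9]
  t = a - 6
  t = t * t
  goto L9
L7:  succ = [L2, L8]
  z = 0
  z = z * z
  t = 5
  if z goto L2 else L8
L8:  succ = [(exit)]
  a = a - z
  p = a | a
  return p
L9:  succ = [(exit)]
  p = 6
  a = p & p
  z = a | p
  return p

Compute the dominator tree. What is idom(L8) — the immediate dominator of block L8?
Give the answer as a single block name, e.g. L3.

idom tree: L1←L0 L2←L0 L3←L1 L4←L3 L5←L2 L6←L3 L7←L5 L8←L0 L9←L0
Dom at joins:
  L2: preds {L0,L7}: {L0} ∩ {L0,L2,L5,L7} = {L0}; idom=L0
  L8: preds {L4,L7}: {L0,L1,L3,L4} ∩ {L0,L2,L5,L7} = {L0}; idom=L0
  L9: preds {L5,L6}: {L0,L2,L5} ∩ {L0,L1,L3,L6} = {L0}; idom=L0

idom(L8) = L0

Answer: L0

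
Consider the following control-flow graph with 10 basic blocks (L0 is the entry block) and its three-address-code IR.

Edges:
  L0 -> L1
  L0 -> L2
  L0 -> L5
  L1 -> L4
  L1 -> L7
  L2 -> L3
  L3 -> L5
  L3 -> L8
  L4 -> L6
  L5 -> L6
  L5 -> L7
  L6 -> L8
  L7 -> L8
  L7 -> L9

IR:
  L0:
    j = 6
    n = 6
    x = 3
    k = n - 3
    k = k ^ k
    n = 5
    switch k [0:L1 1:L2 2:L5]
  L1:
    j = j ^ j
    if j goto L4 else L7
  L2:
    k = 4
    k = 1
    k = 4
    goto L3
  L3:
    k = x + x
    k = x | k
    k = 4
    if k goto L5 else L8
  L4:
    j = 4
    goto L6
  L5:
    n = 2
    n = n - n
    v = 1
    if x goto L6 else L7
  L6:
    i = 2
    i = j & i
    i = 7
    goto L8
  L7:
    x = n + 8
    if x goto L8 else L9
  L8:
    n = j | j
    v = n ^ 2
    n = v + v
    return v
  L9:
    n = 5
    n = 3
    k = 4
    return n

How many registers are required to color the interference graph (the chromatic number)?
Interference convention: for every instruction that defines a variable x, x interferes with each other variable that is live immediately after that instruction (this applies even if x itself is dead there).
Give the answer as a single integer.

Answer: 4

Derivation:
Block summaries:
  L0 def {j,k,n,x} use ∅
  L1 def {j} use {j}
  L2 def {k} use ∅
  L3 def {k} use {x}
  L4 def {j} use ∅
  L5 def {n,v} use {x}
  L6 def {i} use {j}
  L7 def {x} use {n}
  L8 def {n,v} use {j}
  L9 def {k,n} use ∅

Backward fixpoint:
  L0: in=∅ out={j,n,x}
  L1: in={j,n} out={j,n}
  L2: in={j,x} out={j,x}
  L3: in={j,x} out={j,x}
  L4: in=∅ out={j}
  L5: in={j,x} out={j,n}
  L6: in={j} out={j}
  L7: in={j,n} out={j}
  L8: in={j} out=∅
  L9: in=∅ out=∅

Conflict graph:
  i — {j}
  j — {i,k,n,v,x}
  k — {j,n,x}
  n — {j,k,v,x}
  v — {j,n,x}
  x — {j,k,n,v}

Colouring:
  lower bound: {j,k,n,x} mutually conflict ⇒ χ ≥ 4
  4-colouring: c0={j}  c1={i,n}  c2={x}  c3={k,v}
  χ = 4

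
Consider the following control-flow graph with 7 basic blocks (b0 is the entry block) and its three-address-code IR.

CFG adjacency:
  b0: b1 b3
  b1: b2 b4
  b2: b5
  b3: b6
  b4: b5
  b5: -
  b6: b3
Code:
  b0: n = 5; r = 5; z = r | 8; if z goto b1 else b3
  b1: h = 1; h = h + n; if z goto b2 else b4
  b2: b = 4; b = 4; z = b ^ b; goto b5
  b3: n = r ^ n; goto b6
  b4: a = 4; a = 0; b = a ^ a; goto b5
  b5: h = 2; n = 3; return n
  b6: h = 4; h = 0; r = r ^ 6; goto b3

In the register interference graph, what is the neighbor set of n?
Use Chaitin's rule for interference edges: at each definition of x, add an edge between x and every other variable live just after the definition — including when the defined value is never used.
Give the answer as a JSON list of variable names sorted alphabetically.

Answer: ["h", "r", "z"]

Derivation:
Block summaries:
  b0: {n,r,z} / ∅
  b1: {h} / {n,z}
  b2: {b,z} / ∅
  b3: {n} / {n,r}
  b4: {a,b} / ∅
  b5: {h,n} / ∅
  b6: {h,r} / {r}

Backward fixpoint:
  live b0: ∅→{n,r,z}
  live b1: {n,z}→∅
  live b2: ∅→∅
  live b3: {n,r}→{n,r}
  live b4: ∅→∅
  live b5: ∅→∅
  live b6: {n,r}→{n,r}

Interference:
  a↔∅
  b↔∅
  h↔{n,r,z}
  n↔{h,r,z}
  r↔{h,n,z}
  z↔{h,n,r}

N(n) = ["h", "r", "z"]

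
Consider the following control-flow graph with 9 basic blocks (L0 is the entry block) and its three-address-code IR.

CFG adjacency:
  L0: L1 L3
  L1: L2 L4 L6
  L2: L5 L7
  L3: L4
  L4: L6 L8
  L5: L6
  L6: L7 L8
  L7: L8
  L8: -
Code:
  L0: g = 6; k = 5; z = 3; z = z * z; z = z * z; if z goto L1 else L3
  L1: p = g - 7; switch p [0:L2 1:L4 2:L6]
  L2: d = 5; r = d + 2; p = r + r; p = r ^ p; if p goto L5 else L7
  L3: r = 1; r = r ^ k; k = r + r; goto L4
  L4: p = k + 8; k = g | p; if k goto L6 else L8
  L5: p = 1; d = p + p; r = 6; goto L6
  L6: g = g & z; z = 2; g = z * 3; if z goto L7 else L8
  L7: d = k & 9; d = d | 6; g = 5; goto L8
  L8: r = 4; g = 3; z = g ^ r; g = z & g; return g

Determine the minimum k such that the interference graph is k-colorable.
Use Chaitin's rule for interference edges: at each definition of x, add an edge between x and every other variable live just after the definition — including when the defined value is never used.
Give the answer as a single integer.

Answer: 5

Derivation:
def/use:
  L0: def={g,k,z} ue=∅
  L1: def={p} ue={g}
  L2: def={d,p,r} ue=∅
  L3: def={k,r} ue={k}
  L4: def={k,p} ue={g,k}
  L5: def={d,p,r} ue=∅
  L6: def={g,z} ue={g,z}
  L7: def={d,g} ue={k}
  L8: def={g,r,z} ue=∅

Backward fixpoint:
  live L0: ∅→{g,k,z}
  live L1: {g,k,z}→{g,k,z}
  live L2: {g,k,z}→{g,k,z}
  live L3: {g,k,z}→{g,k,z}
  live L4: {g,k,z}→{g,k,z}
  live L5: {g,k,z}→{g,k,z}
  live L6: {g,k,z}→{k}
  live L7: {k}→∅
  live L8: ∅→∅

Conflict graph:
  d↔{g,k,z}
  g↔{d,k,p,r,z}
  k↔{d,g,p,r,z}
  p↔{g,k,r,z}
  r↔{g,k,p,z}
  z↔{d,g,k,p,r}

Chromatic number:
  {g,k,p,r,z} pairwise interfere (5-clique) ⇒ χ ≥ 5
  5-colouring: c0={g}  c1={k}  c2={z}  c3={d,p}  c4={r}
  χ = 5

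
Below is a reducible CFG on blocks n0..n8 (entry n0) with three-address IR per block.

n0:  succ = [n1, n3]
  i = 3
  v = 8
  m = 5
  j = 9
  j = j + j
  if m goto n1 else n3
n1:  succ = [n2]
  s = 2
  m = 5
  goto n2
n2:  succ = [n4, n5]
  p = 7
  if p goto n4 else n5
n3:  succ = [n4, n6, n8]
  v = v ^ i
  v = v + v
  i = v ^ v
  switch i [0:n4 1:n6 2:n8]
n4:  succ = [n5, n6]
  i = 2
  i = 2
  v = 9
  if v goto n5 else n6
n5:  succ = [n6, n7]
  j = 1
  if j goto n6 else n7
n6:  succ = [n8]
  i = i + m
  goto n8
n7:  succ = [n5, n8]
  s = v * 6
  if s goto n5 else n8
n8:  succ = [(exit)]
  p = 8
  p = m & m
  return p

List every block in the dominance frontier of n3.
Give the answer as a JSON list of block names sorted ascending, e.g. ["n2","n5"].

idom tree: n1←n0 n2←n1 n3←n0 n4←n0 n5←n0 n6←n0 n7←n5 n8←n0
Join-block Dom:
  n4: preds {n2,n3}: {n0,n1,n2} ∩ {n0,n3} = {n0}; idom=n0
  n5: preds {n2,n4,n7}: {n0,n1,n2} ∩ {n0,n4} ∩ {n0,n5,n7} = {n0}; idom=n0
  n6: preds {n3,n4,n5}: {n0,n3} ∩ {n0,n4} ∩ {n0,n5} = {n0}; idom=n0
  n8: preds {n3,n6,n7}: {n0,n3} ∩ {n0,n6} ∩ {n0,n5,n7} = {n0}; idom=n0

Frontier:
  n4←n2: walk n2→n1 to n0
  n4←n3: walk n3 to n0
  n5←n2: walk n2→n1 to n0
  n5←n4: walk n4 to n0
  n5←n7: walk n7→n5 to n0
  n6←n3: walk n3 to n0
  n6←n4: walk n4 to n0
  n6←n5: walk n5 to n0
  n8←n3: walk n3 to n0
  n8←n6: walk n6 to n0
  n8←n7: walk n7→n5 to n0
  n0: DF=∅
  n1: DF={n4,n5}
  n2: DF={n4,n5}
  n3: DF={n4,n6,n8}
  n4: DF={n5,n6}
  n5: DF={n5,n6,n8}
  n6: DF={n8}
  n7: DF={n5,n8}
  n8: DF=∅

DF(n3) = ["n4", "n6", "n8"]

Answer: ["n4", "n6", "n8"]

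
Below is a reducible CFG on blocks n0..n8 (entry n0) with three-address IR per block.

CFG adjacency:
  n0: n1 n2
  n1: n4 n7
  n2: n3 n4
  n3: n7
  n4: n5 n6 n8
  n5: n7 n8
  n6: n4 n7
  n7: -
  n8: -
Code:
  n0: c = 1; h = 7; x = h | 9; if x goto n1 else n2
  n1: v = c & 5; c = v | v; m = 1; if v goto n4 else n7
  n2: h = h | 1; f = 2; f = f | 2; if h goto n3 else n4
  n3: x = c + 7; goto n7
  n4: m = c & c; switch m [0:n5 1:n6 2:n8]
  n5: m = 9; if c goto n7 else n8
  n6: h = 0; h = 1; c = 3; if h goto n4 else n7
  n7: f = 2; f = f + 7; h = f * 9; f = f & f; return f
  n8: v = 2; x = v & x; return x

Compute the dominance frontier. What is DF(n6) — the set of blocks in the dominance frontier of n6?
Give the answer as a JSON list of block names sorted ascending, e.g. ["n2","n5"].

idom tree: n1←n0 n2←n0 n3←n2 n4←n0 n5←n4 n6←n4 n7←n0 n8←n4
Dom∩ at merges:
  n4: preds {n1,n2,n6}: {n0,n1} ∩ {n0,n2} ∩ {n0,n4,n6} = {n0}; idom=n0
  n7: preds {n1,n3,n5,n6}: {n0,n1} ∩ {n0,n2,n3} ∩ {n0,n4,n5} ∩ {n0,n4,n6} = {n0}; idom=n0
  n8: preds {n4,n5}: {n0,n4} ∩ {n0,n4,n5} = {n0,n4}; idom=n4

Frontier:
  n4←n1: walk n1 to n0
  n4←n2: walk n2 to n0
  n4←n6: walk n6→n4 to n0
  n7←n1: walk n1 to n0
  n7←n3: walk n3→n2 to n0
  n7←n5: walk n5→n4 to n0
  n7←n6: walk n6→n4 to n0
  n8←n4: walk · to n4
  n8←n5: walk n5 to n4
  DF(n0)=∅
  DF(n1)={n4,n7}
  DF(n2)={n4,n7}
  DF(n3)={n7}
  DF(n4)={n4,n7}
  DF(n5)={n7,n8}
  DF(n6)={n4,n7}
  DF(n7)=∅
  DF(n8)=∅

DF(n6) = ["n4", "n7"]

Answer: ["n4", "n7"]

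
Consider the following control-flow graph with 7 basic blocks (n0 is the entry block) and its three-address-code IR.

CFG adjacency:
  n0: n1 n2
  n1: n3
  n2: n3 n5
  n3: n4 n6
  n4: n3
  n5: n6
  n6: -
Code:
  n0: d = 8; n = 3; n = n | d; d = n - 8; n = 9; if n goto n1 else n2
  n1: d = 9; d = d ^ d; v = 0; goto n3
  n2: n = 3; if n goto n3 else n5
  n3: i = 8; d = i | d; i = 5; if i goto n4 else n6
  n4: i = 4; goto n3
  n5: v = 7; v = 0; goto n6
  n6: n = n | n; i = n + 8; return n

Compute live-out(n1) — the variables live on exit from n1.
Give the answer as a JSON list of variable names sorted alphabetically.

def/use:
  n0: def={d,n} ue=∅
  n1: def={d,v} ue=∅
  n2: def={n} ue=∅
  n3: def={d,i} ue={d}
  n4: def={i} ue=∅
  n5: def={v} ue=∅
  n6: def={i,n} ue={n}

Live sets:
  n0: in=∅ out={d,n}
  n1: in={n} out={d,n}
  n2: in={d} out={d,n}
  n3: in={d,n} out={d,n}
  n4: in={d,n} out={d,n}
  n5: in={n} out={n}
  n6: in={n} out=∅

live-out(n1) = ["d", "n"]

Answer: ["d", "n"]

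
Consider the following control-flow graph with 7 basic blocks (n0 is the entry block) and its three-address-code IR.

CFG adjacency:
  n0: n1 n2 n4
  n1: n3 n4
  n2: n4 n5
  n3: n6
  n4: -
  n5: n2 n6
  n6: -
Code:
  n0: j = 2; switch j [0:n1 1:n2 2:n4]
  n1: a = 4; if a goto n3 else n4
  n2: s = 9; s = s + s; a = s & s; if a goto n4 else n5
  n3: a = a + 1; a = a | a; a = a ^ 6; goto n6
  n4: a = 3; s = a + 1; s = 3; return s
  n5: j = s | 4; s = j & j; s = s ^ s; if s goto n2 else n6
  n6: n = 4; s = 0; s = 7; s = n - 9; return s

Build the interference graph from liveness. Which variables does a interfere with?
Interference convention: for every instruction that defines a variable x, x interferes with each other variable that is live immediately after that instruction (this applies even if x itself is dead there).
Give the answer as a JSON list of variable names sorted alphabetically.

Per-block:
  n0: def={j} ue=∅
  n1: def={a} ue=∅
  n2: def={a,s} ue=∅
  n3: def={a} ue={a}
  n4: def={a,s} ue=∅
  n5: def={j,s} ue={s}
  n6: def={n,s} ue=∅

Liveness:
  n0 li=∅ lo=∅
  n1 li=∅ lo={a}
  n2 li=∅ lo={s}
  n3 li={a} lo=∅
  n4 li=∅ lo=∅
  n5 li={s} lo=∅
  n6 li=∅ lo=∅

Interfere edges:
  a — {s}
  j — ∅
  n — {s}
  s — {a,n}

N(a) = ["s"]

Answer: ["s"]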